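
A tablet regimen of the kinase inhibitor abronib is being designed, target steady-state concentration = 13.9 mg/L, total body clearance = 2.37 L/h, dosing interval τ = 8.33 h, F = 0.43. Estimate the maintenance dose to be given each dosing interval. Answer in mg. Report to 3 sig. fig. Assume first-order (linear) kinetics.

At steady state, F × (Dose/τ) = Css × CL.
Dose = Css × CL × τ / F = 13.9 × 2.370 × 8.33 / 0.43 = 638.2 mg

638 mg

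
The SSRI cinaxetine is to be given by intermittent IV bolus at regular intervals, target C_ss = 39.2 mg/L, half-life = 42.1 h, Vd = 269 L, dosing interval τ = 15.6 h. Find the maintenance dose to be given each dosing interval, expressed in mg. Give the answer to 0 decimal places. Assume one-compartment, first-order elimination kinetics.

2708 mg

k = ln2 / t½ = 0.693147 / 42.1 = 0.01646 h⁻¹
CL = k × Vd = 0.01646 × 269 = 4.428 L/h
At steady state, Dose/τ = Css × CL.
Dose = Css × CL × τ = 39.2 × 4.428 × 15.6 = 2708 mg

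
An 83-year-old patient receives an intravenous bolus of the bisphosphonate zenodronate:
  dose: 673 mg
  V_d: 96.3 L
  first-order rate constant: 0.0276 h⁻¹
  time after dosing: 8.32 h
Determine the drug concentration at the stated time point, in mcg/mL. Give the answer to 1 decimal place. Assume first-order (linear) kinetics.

5.6 mcg/mL

C₀ = Dose / Vd = 673.0 / 96.3 = 6.989 mg/L
C = C₀ · e^(−k·t) = 6.989 × e^(−0.02760 × 8.32)
  = 6.989 × 0.7948 = 5.555 mg/L
(5.555 mg/L = 5.555 mcg/mL)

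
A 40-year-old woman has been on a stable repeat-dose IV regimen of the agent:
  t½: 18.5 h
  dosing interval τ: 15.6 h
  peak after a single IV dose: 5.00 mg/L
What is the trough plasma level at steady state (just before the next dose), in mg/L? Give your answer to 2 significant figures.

6.3 mg/L

k = ln2 / t½ = 0.693147 / 18.5 = 0.03747 h⁻¹
e^(−kτ) = e^(−0.03747 × 15.6) = 0.5574
Accumulation ratio R = 1 / (1 − e^(−kτ)) = 1 / (1 − 0.5574) = 2.259
Steady-state trough = C₀ × R × e^(−kτ) = 5.00 × 2.259 × 0.5574 = 6.296 mg/L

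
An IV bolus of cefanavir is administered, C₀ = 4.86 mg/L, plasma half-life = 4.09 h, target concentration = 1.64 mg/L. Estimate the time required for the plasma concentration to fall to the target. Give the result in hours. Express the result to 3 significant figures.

k = ln2 / t½ = 0.693147 / 4.09 = 0.1695 h⁻¹
t = ln(C₀ / C) / k = ln(4.860 / 1.64) / 0.1695
  = ln(2.963) / 0.1695 = 1.086 / 0.1695 = 6.407 h

6.41 h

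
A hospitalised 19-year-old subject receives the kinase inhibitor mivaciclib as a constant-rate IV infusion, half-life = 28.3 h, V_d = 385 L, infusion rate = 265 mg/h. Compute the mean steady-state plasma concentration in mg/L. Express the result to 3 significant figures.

k = ln2 / t½ = 0.693147 / 28.3 = 0.02449 h⁻¹
CL = k × Vd = 0.02449 × 385 = 9.429 L/h
At steady state Css = R₀ / CL = 265 / 9.429 = 28.10 mg/L

28.1 mg/L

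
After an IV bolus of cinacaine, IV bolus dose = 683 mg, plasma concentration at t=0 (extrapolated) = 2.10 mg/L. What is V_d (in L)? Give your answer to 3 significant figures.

325 L

Vd = Dose / C₀ = 683.0 / 2.10 = 325.2 L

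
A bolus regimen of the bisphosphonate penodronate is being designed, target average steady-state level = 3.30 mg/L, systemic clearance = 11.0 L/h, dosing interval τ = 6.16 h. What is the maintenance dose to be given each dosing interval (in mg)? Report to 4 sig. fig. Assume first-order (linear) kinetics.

223.6 mg

At steady state, Dose/τ = Css × CL.
Dose = Css × CL × τ = 3.30 × 11.00 × 6.16 = 223.6 mg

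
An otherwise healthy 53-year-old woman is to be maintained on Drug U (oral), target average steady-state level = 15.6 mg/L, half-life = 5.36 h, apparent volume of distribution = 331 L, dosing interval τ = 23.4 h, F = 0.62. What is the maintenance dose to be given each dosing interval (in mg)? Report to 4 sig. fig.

k = ln2 / t½ = 0.693147 / 5.36 = 0.1293 h⁻¹
CL = k × Vd = 0.1293 × 331 = 42.80 L/h
At steady state, F × (Dose/τ) = Css × CL.
Dose = Css × CL × τ / F = 15.6 × 42.80 × 23.4 / 0.62 = 25200 mg

25200 mg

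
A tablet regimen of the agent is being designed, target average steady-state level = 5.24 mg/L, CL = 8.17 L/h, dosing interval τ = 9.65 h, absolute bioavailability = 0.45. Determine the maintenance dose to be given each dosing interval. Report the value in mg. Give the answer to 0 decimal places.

At steady state, F × (Dose/τ) = Css × CL.
Dose = Css × CL × τ / F = 5.24 × 8.170 × 9.65 / 0.45 = 918.1 mg

918 mg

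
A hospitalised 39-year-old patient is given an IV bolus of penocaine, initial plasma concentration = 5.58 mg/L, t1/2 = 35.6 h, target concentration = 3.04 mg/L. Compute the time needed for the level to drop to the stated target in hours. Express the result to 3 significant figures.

31.2 h

k = ln2 / t½ = 0.693147 / 35.6 = 0.01947 h⁻¹
t = ln(C₀ / C) / k = ln(5.580 / 3.04) / 0.01947
  = ln(1.836) / 0.01947 = 0.6076 / 0.01947 = 31.21 h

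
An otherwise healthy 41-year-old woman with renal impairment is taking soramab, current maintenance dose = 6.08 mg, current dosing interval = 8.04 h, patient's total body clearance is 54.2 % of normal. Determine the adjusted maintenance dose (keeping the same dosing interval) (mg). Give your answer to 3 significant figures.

3.30 mg

To keep the same average steady-state level, dosing rate must scale with clearance.
CL ratio = 54.2 / 100 = 0.5420
New dose (same interval) = 6.08 × 0.5420 = 3.295 mg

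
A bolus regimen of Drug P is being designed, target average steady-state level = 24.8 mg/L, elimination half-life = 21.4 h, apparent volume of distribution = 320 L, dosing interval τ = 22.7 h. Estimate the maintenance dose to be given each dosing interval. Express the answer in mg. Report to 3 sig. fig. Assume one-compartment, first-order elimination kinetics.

k = ln2 / t½ = 0.693147 / 21.4 = 0.03239 h⁻¹
CL = k × Vd = 0.03239 × 320 = 10.36 L/h
At steady state, Dose/τ = Css × CL.
Dose = Css × CL × τ = 24.8 × 10.36 × 22.7 = 5832 mg

5830 mg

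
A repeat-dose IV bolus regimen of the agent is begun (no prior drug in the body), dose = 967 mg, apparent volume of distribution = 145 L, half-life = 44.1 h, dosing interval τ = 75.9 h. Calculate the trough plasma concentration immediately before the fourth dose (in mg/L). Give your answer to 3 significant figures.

2.82 mg/L

C₀ per dose = Dose / Vd = 967 / 145 = 6.669 mg/L
k = ln2 / t½ = 0.693147 / 44.1 = 0.01572 h⁻¹
Fraction remaining after one interval: r = e^(−kτ) = e^(−0.01572 × 75.9) = 0.3033
Before dose 4, 3 doses have been given (aged 1τ, 2τ, 3τ).
C_trough = C₀ × (r + r² + … + r^3) = C₀ × r(1−r^3)/(1−r)
        = 6.669 × 0.3033 × (1 − 0.02790) / (1 − 0.3033) = 2.822 mg/L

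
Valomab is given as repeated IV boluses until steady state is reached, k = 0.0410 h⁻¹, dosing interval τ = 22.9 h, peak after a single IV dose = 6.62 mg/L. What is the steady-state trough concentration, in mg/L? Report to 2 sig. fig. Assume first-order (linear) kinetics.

4.3 mg/L

e^(−kτ) = e^(−0.04100 × 22.9) = 0.3911
Accumulation ratio R = 1 / (1 − e^(−kτ)) = 1 / (1 − 0.3911) = 1.642
Steady-state trough = C₀ × R × e^(−kτ) = 6.62 × 1.642 × 0.3911 = 4.251 mg/L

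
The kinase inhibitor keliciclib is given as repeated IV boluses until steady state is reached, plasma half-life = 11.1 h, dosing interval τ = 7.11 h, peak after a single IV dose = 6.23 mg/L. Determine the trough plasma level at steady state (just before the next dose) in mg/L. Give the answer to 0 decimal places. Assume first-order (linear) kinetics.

k = ln2 / t½ = 0.693147 / 11.1 = 0.06245 h⁻¹
e^(−kτ) = e^(−0.06245 × 7.11) = 0.6415
Accumulation ratio R = 1 / (1 − e^(−kτ)) = 1 / (1 − 0.6415) = 2.789
Steady-state trough = C₀ × R × e^(−kτ) = 6.23 × 2.789 × 0.6415 = 11.15 mg/L

11 mg/L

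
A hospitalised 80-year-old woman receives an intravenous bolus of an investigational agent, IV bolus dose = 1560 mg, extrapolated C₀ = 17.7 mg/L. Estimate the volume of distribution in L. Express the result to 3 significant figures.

Vd = Dose / C₀ = 1560 / 17.7 = 88.14 L

88.1 L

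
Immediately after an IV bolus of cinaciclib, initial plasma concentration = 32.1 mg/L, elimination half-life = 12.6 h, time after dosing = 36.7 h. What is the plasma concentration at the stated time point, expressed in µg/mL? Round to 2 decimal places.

k = ln2 / t½ = 0.693147 / 12.6 = 0.05501 h⁻¹
C = C₀ · e^(−k·t) = 32.10 × e^(−0.05501 × 36.7)
  = 32.10 × 0.1328 = 4.263 mg/L
(4.263 mg/L = 4.263 µg/mL)

4.26 µg/mL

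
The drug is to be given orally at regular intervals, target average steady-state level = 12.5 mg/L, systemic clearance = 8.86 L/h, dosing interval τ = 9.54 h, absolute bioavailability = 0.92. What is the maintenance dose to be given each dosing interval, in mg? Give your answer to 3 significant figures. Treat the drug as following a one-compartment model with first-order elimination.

At steady state, F × (Dose/τ) = Css × CL.
Dose = Css × CL × τ / F = 12.5 × 8.860 × 9.54 / 0.92 = 1148 mg

1150 mg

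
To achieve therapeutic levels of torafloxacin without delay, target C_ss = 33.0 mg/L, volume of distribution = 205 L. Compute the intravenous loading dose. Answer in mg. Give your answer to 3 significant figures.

6770 mg

LD = Css × Vd = 33.0 × 205 = 6765 mg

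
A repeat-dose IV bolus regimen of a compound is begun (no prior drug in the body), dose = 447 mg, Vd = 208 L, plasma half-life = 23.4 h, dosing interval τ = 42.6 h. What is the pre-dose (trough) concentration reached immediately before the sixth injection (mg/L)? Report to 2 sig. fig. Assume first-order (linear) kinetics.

0.85 mg/L

C₀ per dose = Dose / Vd = 447 / 208 = 2.149 mg/L
k = ln2 / t½ = 0.693147 / 23.4 = 0.02962 h⁻¹
Fraction remaining after one interval: r = e^(−kτ) = e^(−0.02962 × 42.6) = 0.2831
Before dose 6, 5 doses have been given (aged 1τ, 2τ, 3τ, 4τ, 5τ).
C_trough = C₀ × (r + r² + … + r^5) = C₀ × r(1−r^5)/(1−r)
        = 2.149 × 0.2831 × (1 − 0.001818) / (1 − 0.2831) = 0.8471 mg/L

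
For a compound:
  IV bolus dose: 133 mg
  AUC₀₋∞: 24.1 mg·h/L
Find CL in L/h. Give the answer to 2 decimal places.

CL = Dose / AUC = 133 / 24.1 = 5.519 L/h

5.52 L/h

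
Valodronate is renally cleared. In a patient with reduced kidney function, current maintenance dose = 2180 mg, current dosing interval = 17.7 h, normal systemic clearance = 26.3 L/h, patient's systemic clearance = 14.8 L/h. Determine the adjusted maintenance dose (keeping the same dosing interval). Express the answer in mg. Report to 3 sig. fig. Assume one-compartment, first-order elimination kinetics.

To keep the same average steady-state level, dosing rate must scale with clearance.
CL ratio = 14.8 / 26.3 = 0.5627
New dose (same interval) = 2180 × 0.5627 = 1227 mg

1230 mg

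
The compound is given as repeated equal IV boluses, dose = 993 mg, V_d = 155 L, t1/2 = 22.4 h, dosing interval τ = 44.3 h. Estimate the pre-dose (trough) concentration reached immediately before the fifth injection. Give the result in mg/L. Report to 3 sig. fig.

C₀ per dose = Dose / Vd = 993 / 155 = 6.406 mg/L
k = ln2 / t½ = 0.693147 / 22.4 = 0.03094 h⁻¹
Fraction remaining after one interval: r = e^(−kτ) = e^(−0.03094 × 44.3) = 0.2539
Before dose 5, 4 doses have been given (aged 1τ, 2τ, 3τ, 4τ).
C_trough = C₀ × (r + r² + … + r^4) = C₀ × r(1−r^4)/(1−r)
        = 6.406 × 0.2539 × (1 − 0.004156) / (1 − 0.2539) = 2.171 mg/L

2.17 mg/L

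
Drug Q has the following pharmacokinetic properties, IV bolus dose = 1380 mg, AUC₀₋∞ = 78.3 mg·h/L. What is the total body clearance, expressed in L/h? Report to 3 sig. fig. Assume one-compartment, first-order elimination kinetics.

17.6 L/h

CL = Dose / AUC = 1380 / 78.3 = 17.62 L/h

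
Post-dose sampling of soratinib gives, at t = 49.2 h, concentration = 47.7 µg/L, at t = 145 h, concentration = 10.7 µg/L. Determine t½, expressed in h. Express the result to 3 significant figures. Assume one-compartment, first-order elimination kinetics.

k = ln(C₁/C₂) / (t₂ − t₁) = ln(47.7/10.7) / (145 − 49.2)
  = 1.495 / 95.80 = 0.01561 h⁻¹
t½ = ln2 / k = 0.693147 / 0.01561 = 44.40 h

44.4 h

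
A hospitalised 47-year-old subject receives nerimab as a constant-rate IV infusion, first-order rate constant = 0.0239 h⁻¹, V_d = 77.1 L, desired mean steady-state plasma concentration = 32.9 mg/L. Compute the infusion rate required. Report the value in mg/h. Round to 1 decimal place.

60.6 mg/h

CL = k × Vd = 0.02390 × 77.1 = 1.843 L/h
At steady state, infusion rate R₀ = Css × CL = 32.9 × 1.843 = 60.63 mg/h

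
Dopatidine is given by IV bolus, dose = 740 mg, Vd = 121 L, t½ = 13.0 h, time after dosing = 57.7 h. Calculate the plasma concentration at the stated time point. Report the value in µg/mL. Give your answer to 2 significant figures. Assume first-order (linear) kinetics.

C₀ = Dose / Vd = 740.0 / 121 = 6.116 mg/L
k = ln2 / t½ = 0.693147 / 13.0 = 0.05332 h⁻¹
C = C₀ · e^(−k·t) = 6.116 × e^(−0.05332 × 57.7)
  = 6.116 × 0.04612 = 0.2821 mg/L
(0.2821 mg/L = 0.2821 µg/mL)

0.28 µg/mL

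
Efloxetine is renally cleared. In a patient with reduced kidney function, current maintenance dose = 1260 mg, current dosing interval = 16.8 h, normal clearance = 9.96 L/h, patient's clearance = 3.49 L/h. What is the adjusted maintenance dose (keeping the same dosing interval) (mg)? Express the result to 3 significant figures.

To keep the same average steady-state level, dosing rate must scale with clearance.
CL ratio = 3.49 / 9.96 = 0.3504
New dose (same interval) = 1260 × 0.3504 = 441.5 mg

442 mg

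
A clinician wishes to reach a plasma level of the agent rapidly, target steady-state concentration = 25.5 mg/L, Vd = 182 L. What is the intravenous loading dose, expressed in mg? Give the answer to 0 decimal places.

4641 mg

LD = Css × Vd = 25.5 × 182 = 4641 mg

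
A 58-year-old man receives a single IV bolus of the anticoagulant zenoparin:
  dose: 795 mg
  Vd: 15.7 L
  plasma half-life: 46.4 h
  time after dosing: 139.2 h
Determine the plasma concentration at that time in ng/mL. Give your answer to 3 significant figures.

C₀ = Dose / Vd = 795.0 / 15.7 = 50.64 mg/L
k = ln2 / t½ = 0.693147 / 46.4 = 0.01494 h⁻¹
t / t½ = 139.2 / 46.4 = 3 half-lives
C = C₀ × (1/2)^3 = 50.64 × 0.1250 = 6.330 mg/L
Convert: 6.330 mg/L × 1000 = 6330 ng/mL

6330 ng/mL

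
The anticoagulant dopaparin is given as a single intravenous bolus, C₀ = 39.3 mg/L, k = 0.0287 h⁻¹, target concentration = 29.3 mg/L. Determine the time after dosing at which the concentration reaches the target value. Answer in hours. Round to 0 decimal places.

t = ln(C₀ / C) / k = ln(39.30 / 29.3) / 0.02870
  = ln(1.341) / 0.02870 = 0.2934 / 0.02870 = 10.22 h

10 h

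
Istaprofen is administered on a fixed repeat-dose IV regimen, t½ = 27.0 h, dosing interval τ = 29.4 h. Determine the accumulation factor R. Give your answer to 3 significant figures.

k = ln2 / t½ = 0.693147 / 27.0 = 0.02567 h⁻¹
e^(−kτ) = e^(−0.02567 × 29.4) = 0.4702
Accumulation ratio R = 1 / (1 − e^(−kτ)) = 1 / (1 − 0.4702) = 1.888

1.89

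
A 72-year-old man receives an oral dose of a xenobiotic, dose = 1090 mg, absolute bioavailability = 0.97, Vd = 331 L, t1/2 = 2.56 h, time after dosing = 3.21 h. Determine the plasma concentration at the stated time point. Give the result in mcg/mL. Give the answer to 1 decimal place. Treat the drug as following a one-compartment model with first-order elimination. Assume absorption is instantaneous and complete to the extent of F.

Amount reaching circulation = F × Dose = 0.97 × 1090 = 1057 mg
C₀ = F·Dose / Vd = 1057 / 331 = 3.193 mg/L
k = ln2 / t½ = 0.693147 / 2.56 = 0.2708 h⁻¹
C = C₀ · e^(−k·t) = 3.193 × e^(−0.2708 × 3.21)
  = 3.193 × 0.4193 = 1.339 mg/L
(1.339 mg/L = 1.339 mcg/mL)

1.3 mcg/mL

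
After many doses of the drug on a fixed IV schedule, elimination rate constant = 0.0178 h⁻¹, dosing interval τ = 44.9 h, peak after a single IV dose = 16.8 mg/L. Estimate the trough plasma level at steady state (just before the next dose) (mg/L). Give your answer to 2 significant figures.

e^(−kτ) = e^(−0.01780 × 44.9) = 0.4497
Accumulation ratio R = 1 / (1 − e^(−kτ)) = 1 / (1 − 0.4497) = 1.817
Steady-state trough = C₀ × R × e^(−kτ) = 16.8 × 1.817 × 0.4497 = 13.73 mg/L

14 mg/L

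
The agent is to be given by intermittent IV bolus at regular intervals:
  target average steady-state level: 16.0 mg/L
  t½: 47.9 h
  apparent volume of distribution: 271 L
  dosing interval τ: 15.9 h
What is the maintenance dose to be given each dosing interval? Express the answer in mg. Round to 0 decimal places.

k = ln2 / t½ = 0.693147 / 47.9 = 0.01447 h⁻¹
CL = k × Vd = 0.01447 × 271 = 3.921 L/h
At steady state, Dose/τ = Css × CL.
Dose = Css × CL × τ = 16.0 × 3.921 × 15.9 = 997.5 mg

998 mg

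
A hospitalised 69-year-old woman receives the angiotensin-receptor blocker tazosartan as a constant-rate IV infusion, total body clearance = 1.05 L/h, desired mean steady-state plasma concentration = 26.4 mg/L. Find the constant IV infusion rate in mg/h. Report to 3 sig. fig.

At steady state, infusion rate R₀ = Css × CL = 26.4 × 1.050 = 27.72 mg/h

27.7 mg/h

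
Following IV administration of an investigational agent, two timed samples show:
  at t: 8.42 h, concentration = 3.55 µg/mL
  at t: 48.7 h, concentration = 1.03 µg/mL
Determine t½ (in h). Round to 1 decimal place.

k = ln(C₁/C₂) / (t₂ − t₁) = ln(3.55/1.03) / (48.7 − 8.42)
  = 1.237 / 40.28 = 0.03071 h⁻¹
t½ = ln2 / k = 0.693147 / 0.03071 = 22.57 h

22.6 h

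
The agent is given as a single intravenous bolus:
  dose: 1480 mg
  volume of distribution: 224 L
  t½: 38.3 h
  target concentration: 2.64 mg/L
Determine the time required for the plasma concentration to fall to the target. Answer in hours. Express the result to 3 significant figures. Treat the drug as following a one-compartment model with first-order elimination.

50.7 h

C₀ = Dose / Vd = 1480 / 224 = 6.607 mg/L
k = ln2 / t½ = 0.693147 / 38.3 = 0.01810 h⁻¹
t = ln(C₀ / C) / k = ln(6.607 / 2.64) / 0.01810
  = ln(2.503) / 0.01810 = 0.9175 / 0.01810 = 50.69 h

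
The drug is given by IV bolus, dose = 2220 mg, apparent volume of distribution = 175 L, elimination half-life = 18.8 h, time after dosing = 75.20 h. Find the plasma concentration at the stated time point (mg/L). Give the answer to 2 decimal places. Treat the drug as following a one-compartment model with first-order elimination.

C₀ = Dose / Vd = 2220 / 175 = 12.69 mg/L
k = ln2 / t½ = 0.693147 / 18.8 = 0.03687 h⁻¹
t / t½ = 75.20 / 18.8 = 4 half-lives
C = C₀ × (1/2)^4 = 12.69 × 0.06250 = 0.7931 mg/L

0.79 mg/L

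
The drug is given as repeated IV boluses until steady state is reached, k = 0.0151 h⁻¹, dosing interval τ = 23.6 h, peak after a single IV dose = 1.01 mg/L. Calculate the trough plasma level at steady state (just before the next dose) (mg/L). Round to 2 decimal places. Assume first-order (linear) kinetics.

2.36 mg/L

e^(−kτ) = e^(−0.01510 × 23.6) = 0.7002
Accumulation ratio R = 1 / (1 − e^(−kτ)) = 1 / (1 − 0.7002) = 3.336
Steady-state trough = C₀ × R × e^(−kτ) = 1.01 × 3.336 × 0.7002 = 2.359 mg/L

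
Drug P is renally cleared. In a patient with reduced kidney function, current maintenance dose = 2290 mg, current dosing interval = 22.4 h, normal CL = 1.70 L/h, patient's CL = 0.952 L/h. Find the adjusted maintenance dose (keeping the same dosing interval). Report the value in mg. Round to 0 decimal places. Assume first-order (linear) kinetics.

To keep the same average steady-state level, dosing rate must scale with clearance.
CL ratio = 0.952 / 1.70 = 0.5600
New dose (same interval) = 2290 × 0.5600 = 1282 mg

1282 mg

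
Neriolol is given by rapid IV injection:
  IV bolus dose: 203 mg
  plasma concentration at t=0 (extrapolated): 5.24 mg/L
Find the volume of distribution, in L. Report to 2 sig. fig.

39 L

Vd = Dose / C₀ = 203.0 / 5.24 = 38.74 L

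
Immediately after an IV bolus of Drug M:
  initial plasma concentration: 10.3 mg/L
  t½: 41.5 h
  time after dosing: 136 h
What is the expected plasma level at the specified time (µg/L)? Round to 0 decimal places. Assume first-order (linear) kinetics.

k = ln2 / t½ = 0.693147 / 41.5 = 0.01670 h⁻¹
C = C₀ · e^(−k·t) = 10.30 × e^(−0.01670 × 136)
  = 10.30 × 0.1032 = 1.063 mg/L
Convert: 1.063 mg/L × 1000 = 1063 µg/L

1063 µg/L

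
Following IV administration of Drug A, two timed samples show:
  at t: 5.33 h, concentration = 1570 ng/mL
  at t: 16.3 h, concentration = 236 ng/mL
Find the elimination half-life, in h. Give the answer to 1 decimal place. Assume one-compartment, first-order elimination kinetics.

4.0 h

k = ln(C₁/C₂) / (t₂ − t₁) = ln(1570/236) / (16.3 − 5.33)
  = 1.895 / 10.97 = 0.1727 h⁻¹
t½ = ln2 / k = 0.693147 / 0.1727 = 4.014 h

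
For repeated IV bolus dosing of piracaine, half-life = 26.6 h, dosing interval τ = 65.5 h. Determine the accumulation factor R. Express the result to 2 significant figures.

1.2

k = ln2 / t½ = 0.693147 / 26.6 = 0.02606 h⁻¹
e^(−kτ) = e^(−0.02606 × 65.5) = 0.1814
Accumulation ratio R = 1 / (1 − e^(−kτ)) = 1 / (1 − 0.1814) = 1.222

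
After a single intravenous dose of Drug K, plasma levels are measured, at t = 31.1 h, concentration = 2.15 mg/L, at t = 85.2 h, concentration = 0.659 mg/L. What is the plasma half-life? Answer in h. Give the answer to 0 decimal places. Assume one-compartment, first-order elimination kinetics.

32 h

k = ln(C₁/C₂) / (t₂ − t₁) = ln(2.15/0.659) / (85.2 − 31.1)
  = 1.182 / 54.10 = 0.02185 h⁻¹
t½ = ln2 / k = 0.693147 / 0.02185 = 31.72 h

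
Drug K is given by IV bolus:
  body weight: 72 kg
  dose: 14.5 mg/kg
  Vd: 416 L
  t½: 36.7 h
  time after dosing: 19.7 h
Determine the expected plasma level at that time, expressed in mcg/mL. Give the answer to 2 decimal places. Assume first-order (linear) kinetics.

1.73 mcg/mL

Total dose = 14.5 × 72 = 1044 mg
C₀ = Dose / Vd = 1044 / 416 = 2.510 mg/L
k = ln2 / t½ = 0.693147 / 36.7 = 0.01889 h⁻¹
C = C₀ · e^(−k·t) = 2.510 × e^(−0.01889 × 19.7)
  = 2.510 × 0.6893 = 1.730 mg/L
(1.730 mg/L = 1.730 mcg/mL)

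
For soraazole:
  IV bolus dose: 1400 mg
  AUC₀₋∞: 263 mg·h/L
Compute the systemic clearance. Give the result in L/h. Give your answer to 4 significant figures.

CL = Dose / AUC = 1400 / 263 = 5.323 L/h

5.323 L/h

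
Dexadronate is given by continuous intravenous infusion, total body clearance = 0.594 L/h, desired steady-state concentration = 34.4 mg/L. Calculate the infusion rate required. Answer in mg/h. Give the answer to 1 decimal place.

20.4 mg/h

At steady state, infusion rate R₀ = Css × CL = 34.4 × 0.5940 = 20.43 mg/h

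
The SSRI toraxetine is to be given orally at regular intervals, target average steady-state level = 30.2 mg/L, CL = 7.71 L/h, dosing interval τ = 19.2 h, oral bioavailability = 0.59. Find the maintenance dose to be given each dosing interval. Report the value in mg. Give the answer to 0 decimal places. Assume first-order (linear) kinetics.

At steady state, F × (Dose/τ) = Css × CL.
Dose = Css × CL × τ / F = 30.2 × 7.710 × 19.2 / 0.59 = 7577 mg

7577 mg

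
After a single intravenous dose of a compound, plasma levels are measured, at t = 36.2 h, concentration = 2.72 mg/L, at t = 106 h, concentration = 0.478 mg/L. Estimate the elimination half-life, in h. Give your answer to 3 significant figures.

27.8 h

k = ln(C₁/C₂) / (t₂ − t₁) = ln(2.72/0.478) / (106 − 36.2)
  = 1.739 / 69.80 = 0.02491 h⁻¹
t½ = ln2 / k = 0.693147 / 0.02491 = 27.83 h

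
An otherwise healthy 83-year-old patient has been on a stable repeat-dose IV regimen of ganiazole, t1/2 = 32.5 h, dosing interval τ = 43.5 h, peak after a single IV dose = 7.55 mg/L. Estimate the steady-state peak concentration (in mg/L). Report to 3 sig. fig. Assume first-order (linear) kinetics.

12.5 mg/L

k = ln2 / t½ = 0.693147 / 32.5 = 0.02133 h⁻¹
e^(−kτ) = e^(−0.02133 × 43.5) = 0.3954
Accumulation ratio R = 1 / (1 − e^(−kτ)) = 1 / (1 − 0.3954) = 1.654
Steady-state peak = C₀ × R = 7.55 × 1.654 = 12.49 mg/L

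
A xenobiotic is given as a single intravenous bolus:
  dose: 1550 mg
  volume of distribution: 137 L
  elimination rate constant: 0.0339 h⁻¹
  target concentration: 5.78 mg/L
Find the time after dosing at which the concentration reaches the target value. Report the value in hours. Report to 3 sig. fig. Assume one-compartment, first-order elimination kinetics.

19.8 h

C₀ = Dose / Vd = 1550 / 137 = 11.31 mg/L
t = ln(C₀ / C) / k = ln(11.31 / 5.78) / 0.03390
  = ln(1.957) / 0.03390 = 0.6714 / 0.03390 = 19.81 h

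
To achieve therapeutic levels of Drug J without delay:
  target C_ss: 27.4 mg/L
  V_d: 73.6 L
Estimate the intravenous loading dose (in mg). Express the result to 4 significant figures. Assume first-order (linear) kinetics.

2017 mg

LD = Css × Vd = 27.4 × 73.6 = 2017 mg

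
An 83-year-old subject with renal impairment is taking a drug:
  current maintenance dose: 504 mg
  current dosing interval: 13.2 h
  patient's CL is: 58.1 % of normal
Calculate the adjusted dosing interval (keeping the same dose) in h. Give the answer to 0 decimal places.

To keep the same average steady-state level, dosing rate must scale with clearance.
CL ratio = 58.1 / 100 = 0.5810
New interval (same dose) = 13.2 / 0.5810 = 22.72 h

23 h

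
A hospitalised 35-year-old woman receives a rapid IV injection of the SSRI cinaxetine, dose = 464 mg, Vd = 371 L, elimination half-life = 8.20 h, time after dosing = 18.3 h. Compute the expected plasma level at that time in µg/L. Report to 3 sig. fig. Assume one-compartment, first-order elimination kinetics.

C₀ = Dose / Vd = 464.0 / 371 = 1.251 mg/L
k = ln2 / t½ = 0.693147 / 8.20 = 0.08453 h⁻¹
C = C₀ · e^(−k·t) = 1.251 × e^(−0.08453 × 18.3)
  = 1.251 × 0.2129 = 0.2663 mg/L
Convert: 0.2663 mg/L × 1000 = 266.3 µg/L

266 µg/L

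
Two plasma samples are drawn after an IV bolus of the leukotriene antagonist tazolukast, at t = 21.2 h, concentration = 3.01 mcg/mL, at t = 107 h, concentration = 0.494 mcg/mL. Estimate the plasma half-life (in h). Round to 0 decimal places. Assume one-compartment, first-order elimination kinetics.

k = ln(C₁/C₂) / (t₂ − t₁) = ln(3.01/0.494) / (107 − 21.2)
  = 1.807 / 85.80 = 0.02106 h⁻¹
t½ = ln2 / k = 0.693147 / 0.02106 = 32.91 h

33 h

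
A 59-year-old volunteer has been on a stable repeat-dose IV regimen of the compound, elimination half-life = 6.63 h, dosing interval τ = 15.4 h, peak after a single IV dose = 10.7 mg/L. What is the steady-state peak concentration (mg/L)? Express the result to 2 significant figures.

k = ln2 / t½ = 0.693147 / 6.63 = 0.1045 h⁻¹
e^(−kτ) = e^(−0.1045 × 15.4) = 0.2000
Accumulation ratio R = 1 / (1 − e^(−kτ)) = 1 / (1 − 0.2000) = 1.250
Steady-state peak = C₀ × R = 10.7 × 1.250 = 13.38 mg/L

13 mg/L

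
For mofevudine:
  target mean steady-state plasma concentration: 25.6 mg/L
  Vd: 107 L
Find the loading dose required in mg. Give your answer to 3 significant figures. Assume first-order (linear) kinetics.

LD = Css × Vd = 25.6 × 107 = 2739 mg

2740 mg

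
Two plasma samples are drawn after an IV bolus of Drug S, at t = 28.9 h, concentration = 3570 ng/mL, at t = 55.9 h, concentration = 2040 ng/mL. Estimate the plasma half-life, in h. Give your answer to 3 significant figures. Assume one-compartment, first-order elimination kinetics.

k = ln(C₁/C₂) / (t₂ − t₁) = ln(3570/2040) / (55.9 − 28.9)
  = 0.5596 / 27.00 = 0.02073 h⁻¹
t½ = ln2 / k = 0.693147 / 0.02073 = 33.44 h

33.4 h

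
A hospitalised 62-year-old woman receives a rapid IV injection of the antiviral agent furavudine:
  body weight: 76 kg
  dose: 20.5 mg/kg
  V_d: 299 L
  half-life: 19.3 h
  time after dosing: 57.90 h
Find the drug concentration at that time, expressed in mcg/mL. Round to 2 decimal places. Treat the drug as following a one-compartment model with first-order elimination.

0.65 mcg/mL

Total dose = 20.5 × 76 = 1558 mg
C₀ = Dose / Vd = 1558 / 299 = 5.211 mg/L
k = ln2 / t½ = 0.693147 / 19.3 = 0.03591 h⁻¹
t / t½ = 57.90 / 19.3 = 3 half-lives
C = C₀ × (1/2)^3 = 5.211 × 0.1250 = 0.6514 mg/L
(0.6514 mg/L = 0.6514 mcg/mL)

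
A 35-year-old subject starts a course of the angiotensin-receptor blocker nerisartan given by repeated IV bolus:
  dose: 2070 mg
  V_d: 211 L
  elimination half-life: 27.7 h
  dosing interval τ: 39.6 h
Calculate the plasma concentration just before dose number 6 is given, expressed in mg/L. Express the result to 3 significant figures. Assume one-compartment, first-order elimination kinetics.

5.75 mg/L

C₀ per dose = Dose / Vd = 2070 / 211 = 9.810 mg/L
k = ln2 / t½ = 0.693147 / 27.7 = 0.02502 h⁻¹
Fraction remaining after one interval: r = e^(−kτ) = e^(−0.02502 × 39.6) = 0.3713
Before dose 6, 5 doses have been given (aged 1τ, 2τ, 3τ, 4τ, 5τ).
C_trough = C₀ × (r + r² + … + r^5) = C₀ × r(1−r^5)/(1−r)
        = 9.810 × 0.3713 × (1 − 0.007057) / (1 − 0.3713) = 5.753 mg/L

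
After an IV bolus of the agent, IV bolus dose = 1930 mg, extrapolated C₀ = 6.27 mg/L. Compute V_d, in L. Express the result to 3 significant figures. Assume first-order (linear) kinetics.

308 L

Vd = Dose / C₀ = 1930 / 6.27 = 307.8 L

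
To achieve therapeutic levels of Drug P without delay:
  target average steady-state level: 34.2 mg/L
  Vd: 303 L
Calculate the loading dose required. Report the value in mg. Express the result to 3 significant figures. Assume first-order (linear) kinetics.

LD = Css × Vd = 34.2 × 303 = 10360 mg

10400 mg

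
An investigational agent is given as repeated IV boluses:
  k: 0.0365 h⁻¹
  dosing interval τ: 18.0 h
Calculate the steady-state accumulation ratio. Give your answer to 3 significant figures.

2.08

e^(−kτ) = e^(−0.03650 × 18.0) = 0.5184
Accumulation ratio R = 1 / (1 − e^(−kτ)) = 1 / (1 − 0.5184) = 2.076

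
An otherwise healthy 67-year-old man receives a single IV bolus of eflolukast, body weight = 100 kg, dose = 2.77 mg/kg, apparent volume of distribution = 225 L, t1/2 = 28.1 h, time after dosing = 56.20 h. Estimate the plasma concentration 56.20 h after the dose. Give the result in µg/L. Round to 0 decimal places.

308 µg/L

Total dose = 2.77 × 100 = 277.0 mg
C₀ = Dose / Vd = 277.0 / 225 = 1.231 mg/L
k = ln2 / t½ = 0.693147 / 28.1 = 0.02467 h⁻¹
t / t½ = 56.20 / 28.1 = 2 half-lives
C = C₀ × (1/2)^2 = 1.231 × 0.2500 = 0.3078 mg/L
Convert: 0.3078 mg/L × 1000 = 307.8 µg/L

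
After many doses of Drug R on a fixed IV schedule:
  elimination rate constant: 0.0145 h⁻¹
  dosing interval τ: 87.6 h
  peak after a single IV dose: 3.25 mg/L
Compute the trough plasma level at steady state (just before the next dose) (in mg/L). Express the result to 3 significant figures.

e^(−kτ) = e^(−0.01450 × 87.6) = 0.2808
Accumulation ratio R = 1 / (1 − e^(−kτ)) = 1 / (1 − 0.2808) = 1.390
Steady-state trough = C₀ × R × e^(−kτ) = 3.25 × 1.390 × 0.2808 = 1.269 mg/L

1.27 mg/L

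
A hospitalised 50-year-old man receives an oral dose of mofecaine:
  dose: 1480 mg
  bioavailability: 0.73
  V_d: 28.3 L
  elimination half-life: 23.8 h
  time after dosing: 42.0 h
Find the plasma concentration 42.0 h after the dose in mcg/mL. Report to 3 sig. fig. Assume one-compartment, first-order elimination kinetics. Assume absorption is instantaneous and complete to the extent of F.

Amount reaching circulation = F × Dose = 0.73 × 1480 = 1080 mg
C₀ = F·Dose / Vd = 1080 / 28.3 = 38.16 mg/L
k = ln2 / t½ = 0.693147 / 23.8 = 0.02912 h⁻¹
C = C₀ · e^(−k·t) = 38.16 × e^(−0.02912 × 42.0)
  = 38.16 × 0.2943 = 11.23 mg/L
(11.23 mg/L = 11.23 mcg/mL)

11.2 mcg/mL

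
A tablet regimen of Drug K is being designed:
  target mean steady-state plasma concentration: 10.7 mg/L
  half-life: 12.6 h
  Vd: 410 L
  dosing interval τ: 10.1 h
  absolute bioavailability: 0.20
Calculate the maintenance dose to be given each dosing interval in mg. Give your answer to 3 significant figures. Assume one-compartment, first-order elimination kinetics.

k = ln2 / t½ = 0.693147 / 12.6 = 0.05501 h⁻¹
CL = k × Vd = 0.05501 × 410 = 22.55 L/h
At steady state, F × (Dose/τ) = Css × CL.
Dose = Css × CL × τ / F = 10.7 × 22.55 × 10.1 / 0.20 = 12180 mg

12200 mg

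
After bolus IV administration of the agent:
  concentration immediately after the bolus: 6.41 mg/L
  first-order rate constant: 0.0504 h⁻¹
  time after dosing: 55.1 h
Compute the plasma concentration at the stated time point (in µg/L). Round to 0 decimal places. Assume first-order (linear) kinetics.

399 µg/L

C = C₀ · e^(−k·t) = 6.410 × e^(−0.05040 × 55.1)
  = 6.410 × 0.06222 = 0.3988 mg/L
Convert: 0.3988 mg/L × 1000 = 398.8 µg/L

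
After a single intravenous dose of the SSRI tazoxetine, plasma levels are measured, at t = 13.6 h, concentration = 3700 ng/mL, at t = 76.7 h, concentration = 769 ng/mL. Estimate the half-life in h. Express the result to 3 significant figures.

k = ln(C₁/C₂) / (t₂ − t₁) = ln(3700/769) / (76.7 − 13.6)
  = 1.571 / 63.10 = 0.02490 h⁻¹
t½ = ln2 / k = 0.693147 / 0.02490 = 27.84 h

27.8 h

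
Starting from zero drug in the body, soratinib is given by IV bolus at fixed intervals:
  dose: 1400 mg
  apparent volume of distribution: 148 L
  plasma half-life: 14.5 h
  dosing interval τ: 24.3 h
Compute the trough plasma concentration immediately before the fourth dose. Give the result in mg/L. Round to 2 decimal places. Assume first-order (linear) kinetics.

C₀ per dose = Dose / Vd = 1400 / 148 = 9.459 mg/L
k = ln2 / t½ = 0.693147 / 14.5 = 0.04780 h⁻¹
Fraction remaining after one interval: r = e^(−kτ) = e^(−0.04780 × 24.3) = 0.3130
Before dose 4, 3 doses have been given (aged 1τ, 2τ, 3τ).
C_trough = C₀ × (r + r² + … + r^3) = C₀ × r(1−r^3)/(1−r)
        = 9.459 × 0.3130 × (1 − 0.03066) / (1 − 0.3130) = 4.177 mg/L

4.18 mg/L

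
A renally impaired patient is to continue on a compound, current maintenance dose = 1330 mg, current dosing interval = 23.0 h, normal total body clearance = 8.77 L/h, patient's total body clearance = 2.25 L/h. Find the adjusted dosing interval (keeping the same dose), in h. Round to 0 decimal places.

To keep the same average steady-state level, dosing rate must scale with clearance.
CL ratio = 2.25 / 8.77 = 0.2566
New interval (same dose) = 23.0 / 0.2566 = 89.63 h

90 h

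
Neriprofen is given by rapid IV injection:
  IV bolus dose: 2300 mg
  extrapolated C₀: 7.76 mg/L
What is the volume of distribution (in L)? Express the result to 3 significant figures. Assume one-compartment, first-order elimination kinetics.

296 L

Vd = Dose / C₀ = 2300 / 7.76 = 296.4 L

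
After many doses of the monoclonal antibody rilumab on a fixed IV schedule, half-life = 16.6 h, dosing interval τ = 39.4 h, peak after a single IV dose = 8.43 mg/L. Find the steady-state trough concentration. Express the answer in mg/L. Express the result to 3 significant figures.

2.02 mg/L

k = ln2 / t½ = 0.693147 / 16.6 = 0.04176 h⁻¹
e^(−kτ) = e^(−0.04176 × 39.4) = 0.1929
Accumulation ratio R = 1 / (1 − e^(−kτ)) = 1 / (1 − 0.1929) = 1.239
Steady-state trough = C₀ × R × e^(−kτ) = 8.43 × 1.239 × 0.1929 = 2.015 mg/L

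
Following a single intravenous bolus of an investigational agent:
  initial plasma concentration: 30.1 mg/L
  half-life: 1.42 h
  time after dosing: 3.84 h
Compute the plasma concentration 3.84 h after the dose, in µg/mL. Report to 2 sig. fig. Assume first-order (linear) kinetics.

4.6 µg/mL

k = ln2 / t½ = 0.693147 / 1.42 = 0.4881 h⁻¹
C = C₀ · e^(−k·t) = 30.10 × e^(−0.4881 × 3.84)
  = 30.10 × 0.1535 = 4.620 mg/L
(4.620 mg/L = 4.620 µg/mL)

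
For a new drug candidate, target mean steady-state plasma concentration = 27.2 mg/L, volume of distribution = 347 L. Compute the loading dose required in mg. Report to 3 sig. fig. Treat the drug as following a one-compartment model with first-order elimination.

LD = Css × Vd = 27.2 × 347 = 9438 mg

9440 mg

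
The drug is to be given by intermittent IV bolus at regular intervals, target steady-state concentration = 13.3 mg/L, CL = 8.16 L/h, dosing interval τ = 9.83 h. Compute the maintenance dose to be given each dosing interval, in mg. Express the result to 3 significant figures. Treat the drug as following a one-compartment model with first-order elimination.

1070 mg

At steady state, Dose/τ = Css × CL.
Dose = Css × CL × τ = 13.3 × 8.160 × 9.83 = 1067 mg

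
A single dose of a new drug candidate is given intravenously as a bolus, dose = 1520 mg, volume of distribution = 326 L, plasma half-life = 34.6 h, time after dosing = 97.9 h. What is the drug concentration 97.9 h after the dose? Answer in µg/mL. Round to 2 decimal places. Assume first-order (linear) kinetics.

0.66 µg/mL

C₀ = Dose / Vd = 1520 / 326 = 4.663 mg/L
k = ln2 / t½ = 0.693147 / 34.6 = 0.02003 h⁻¹
C = C₀ · e^(−k·t) = 4.663 × e^(−0.02003 × 97.9)
  = 4.663 × 0.1407 = 0.6561 mg/L
(0.6561 mg/L = 0.6561 µg/mL)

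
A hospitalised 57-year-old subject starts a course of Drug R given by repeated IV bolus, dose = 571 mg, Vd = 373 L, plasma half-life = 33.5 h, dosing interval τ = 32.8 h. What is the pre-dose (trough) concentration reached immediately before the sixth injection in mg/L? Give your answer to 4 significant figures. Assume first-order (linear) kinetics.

C₀ per dose = Dose / Vd = 571 / 373 = 1.531 mg/L
k = ln2 / t½ = 0.693147 / 33.5 = 0.02069 h⁻¹
Fraction remaining after one interval: r = e^(−kτ) = e^(−0.02069 × 32.8) = 0.5073
Before dose 6, 5 doses have been given (aged 1τ, 2τ, 3τ, 4τ, 5τ).
C_trough = C₀ × (r + r² + … + r^5) = C₀ × r(1−r^5)/(1−r)
        = 1.531 × 0.5073 × (1 − 0.03360) / (1 − 0.5073) = 1.523 mg/L

1.523 mg/L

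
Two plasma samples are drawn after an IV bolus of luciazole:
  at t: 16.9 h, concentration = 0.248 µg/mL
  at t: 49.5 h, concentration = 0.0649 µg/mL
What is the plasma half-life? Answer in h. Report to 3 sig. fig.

k = ln(C₁/C₂) / (t₂ − t₁) = ln(0.248/0.0649) / (49.5 − 16.9)
  = 1.341 / 32.60 = 0.04113 h⁻¹
t½ = ln2 / k = 0.693147 / 0.04113 = 16.85 h

16.9 h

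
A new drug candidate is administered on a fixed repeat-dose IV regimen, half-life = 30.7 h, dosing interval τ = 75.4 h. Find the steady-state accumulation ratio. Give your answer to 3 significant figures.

1.22

k = ln2 / t½ = 0.693147 / 30.7 = 0.02258 h⁻¹
e^(−kτ) = e^(−0.02258 × 75.4) = 0.1822
Accumulation ratio R = 1 / (1 − e^(−kτ)) = 1 / (1 − 0.1822) = 1.223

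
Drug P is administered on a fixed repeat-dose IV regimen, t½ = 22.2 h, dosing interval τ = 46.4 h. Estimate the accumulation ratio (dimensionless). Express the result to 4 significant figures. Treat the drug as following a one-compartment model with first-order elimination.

k = ln2 / t½ = 0.693147 / 22.2 = 0.03122 h⁻¹
e^(−kτ) = e^(−0.03122 × 46.4) = 0.2349
Accumulation ratio R = 1 / (1 − e^(−kτ)) = 1 / (1 − 0.2349) = 1.307

1.307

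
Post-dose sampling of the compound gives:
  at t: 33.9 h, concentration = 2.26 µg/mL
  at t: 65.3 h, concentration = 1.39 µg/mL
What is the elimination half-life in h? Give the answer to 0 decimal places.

45 h

k = ln(C₁/C₂) / (t₂ − t₁) = ln(2.26/1.39) / (65.3 − 33.9)
  = 0.4861 / 31.40 = 0.01548 h⁻¹
t½ = ln2 / k = 0.693147 / 0.01548 = 44.78 h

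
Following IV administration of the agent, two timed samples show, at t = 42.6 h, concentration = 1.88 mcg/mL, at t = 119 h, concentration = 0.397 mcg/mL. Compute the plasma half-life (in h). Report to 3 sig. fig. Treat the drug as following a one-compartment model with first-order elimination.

34.1 h

k = ln(C₁/C₂) / (t₂ − t₁) = ln(1.88/0.397) / (119 − 42.6)
  = 1.555 / 76.40 = 0.02035 h⁻¹
t½ = ln2 / k = 0.693147 / 0.02035 = 34.06 h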